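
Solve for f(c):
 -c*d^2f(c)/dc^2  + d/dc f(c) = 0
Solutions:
 f(c) = C1 + C2*c^2


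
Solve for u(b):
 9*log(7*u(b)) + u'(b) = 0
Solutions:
 Integral(1/(log(_y) + log(7)), (_y, u(b)))/9 = C1 - b


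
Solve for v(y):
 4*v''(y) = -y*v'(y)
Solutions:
 v(y) = C1 + C2*erf(sqrt(2)*y/4)


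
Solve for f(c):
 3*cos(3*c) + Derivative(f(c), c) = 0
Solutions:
 f(c) = C1 - sin(3*c)


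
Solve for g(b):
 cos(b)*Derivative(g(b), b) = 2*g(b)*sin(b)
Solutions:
 g(b) = C1/cos(b)^2


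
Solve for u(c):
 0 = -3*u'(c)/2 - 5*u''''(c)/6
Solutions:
 u(c) = C1 + C4*exp(-15^(2/3)*c/5) + (C2*sin(3*3^(1/6)*5^(2/3)*c/10) + C3*cos(3*3^(1/6)*5^(2/3)*c/10))*exp(15^(2/3)*c/10)


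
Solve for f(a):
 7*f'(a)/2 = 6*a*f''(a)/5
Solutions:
 f(a) = C1 + C2*a^(47/12)


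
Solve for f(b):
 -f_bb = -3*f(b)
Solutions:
 f(b) = C1*exp(-sqrt(3)*b) + C2*exp(sqrt(3)*b)


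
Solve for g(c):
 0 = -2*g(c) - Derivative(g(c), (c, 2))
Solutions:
 g(c) = C1*sin(sqrt(2)*c) + C2*cos(sqrt(2)*c)


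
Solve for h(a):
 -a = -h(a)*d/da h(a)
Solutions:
 h(a) = -sqrt(C1 + a^2)
 h(a) = sqrt(C1 + a^2)


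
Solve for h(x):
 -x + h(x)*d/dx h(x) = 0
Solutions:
 h(x) = -sqrt(C1 + x^2)
 h(x) = sqrt(C1 + x^2)


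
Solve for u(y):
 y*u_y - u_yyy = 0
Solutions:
 u(y) = C1 + Integral(C2*airyai(y) + C3*airybi(y), y)


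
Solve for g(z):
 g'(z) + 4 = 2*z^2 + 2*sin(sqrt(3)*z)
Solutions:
 g(z) = C1 + 2*z^3/3 - 4*z - 2*sqrt(3)*cos(sqrt(3)*z)/3


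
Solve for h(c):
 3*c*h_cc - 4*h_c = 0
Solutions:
 h(c) = C1 + C2*c^(7/3)


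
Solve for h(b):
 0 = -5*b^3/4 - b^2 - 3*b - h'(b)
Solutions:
 h(b) = C1 - 5*b^4/16 - b^3/3 - 3*b^2/2


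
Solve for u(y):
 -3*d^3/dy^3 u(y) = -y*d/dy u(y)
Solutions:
 u(y) = C1 + Integral(C2*airyai(3^(2/3)*y/3) + C3*airybi(3^(2/3)*y/3), y)


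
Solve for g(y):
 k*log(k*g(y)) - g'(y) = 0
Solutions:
 li(k*g(y))/k = C1 + k*y


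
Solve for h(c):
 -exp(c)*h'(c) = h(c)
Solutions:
 h(c) = C1*exp(exp(-c))


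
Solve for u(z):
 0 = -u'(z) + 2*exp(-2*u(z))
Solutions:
 u(z) = log(-sqrt(C1 + 4*z))
 u(z) = log(C1 + 4*z)/2


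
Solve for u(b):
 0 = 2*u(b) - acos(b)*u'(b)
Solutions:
 u(b) = C1*exp(2*Integral(1/acos(b), b))


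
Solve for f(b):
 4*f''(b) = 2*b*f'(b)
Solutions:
 f(b) = C1 + C2*erfi(b/2)


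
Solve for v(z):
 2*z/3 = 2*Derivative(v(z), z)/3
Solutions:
 v(z) = C1 + z^2/2


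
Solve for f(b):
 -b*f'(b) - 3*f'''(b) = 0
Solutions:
 f(b) = C1 + Integral(C2*airyai(-3^(2/3)*b/3) + C3*airybi(-3^(2/3)*b/3), b)


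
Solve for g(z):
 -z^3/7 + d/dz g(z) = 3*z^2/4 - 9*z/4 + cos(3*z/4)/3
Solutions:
 g(z) = C1 + z^4/28 + z^3/4 - 9*z^2/8 + 4*sin(3*z/4)/9


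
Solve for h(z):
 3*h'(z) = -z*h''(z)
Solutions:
 h(z) = C1 + C2/z^2


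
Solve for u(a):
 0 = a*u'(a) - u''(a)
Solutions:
 u(a) = C1 + C2*erfi(sqrt(2)*a/2)


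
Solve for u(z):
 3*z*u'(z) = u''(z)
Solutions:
 u(z) = C1 + C2*erfi(sqrt(6)*z/2)


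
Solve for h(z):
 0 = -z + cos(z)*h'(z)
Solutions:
 h(z) = C1 + Integral(z/cos(z), z)


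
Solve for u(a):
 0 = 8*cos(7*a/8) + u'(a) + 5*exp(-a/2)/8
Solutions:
 u(a) = C1 - 64*sin(7*a/8)/7 + 5*exp(-a/2)/4


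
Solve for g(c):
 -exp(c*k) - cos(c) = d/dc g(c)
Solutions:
 g(c) = C1 - sin(c) - exp(c*k)/k


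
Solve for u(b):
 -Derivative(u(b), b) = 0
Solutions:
 u(b) = C1


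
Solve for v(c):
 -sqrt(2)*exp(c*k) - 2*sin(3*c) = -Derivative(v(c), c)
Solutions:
 v(c) = C1 - 2*cos(3*c)/3 + sqrt(2)*exp(c*k)/k


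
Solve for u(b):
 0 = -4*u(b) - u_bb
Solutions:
 u(b) = C1*sin(2*b) + C2*cos(2*b)


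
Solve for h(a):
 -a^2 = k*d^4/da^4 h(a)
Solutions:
 h(a) = C1 + C2*a + C3*a^2 + C4*a^3 - a^6/(360*k)


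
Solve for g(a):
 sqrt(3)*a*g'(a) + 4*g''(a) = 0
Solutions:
 g(a) = C1 + C2*erf(sqrt(2)*3^(1/4)*a/4)


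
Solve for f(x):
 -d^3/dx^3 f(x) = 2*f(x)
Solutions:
 f(x) = C3*exp(-2^(1/3)*x) + (C1*sin(2^(1/3)*sqrt(3)*x/2) + C2*cos(2^(1/3)*sqrt(3)*x/2))*exp(2^(1/3)*x/2)


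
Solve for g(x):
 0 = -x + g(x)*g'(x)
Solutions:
 g(x) = -sqrt(C1 + x^2)
 g(x) = sqrt(C1 + x^2)


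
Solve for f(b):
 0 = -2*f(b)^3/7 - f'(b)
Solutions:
 f(b) = -sqrt(14)*sqrt(-1/(C1 - 2*b))/2
 f(b) = sqrt(14)*sqrt(-1/(C1 - 2*b))/2


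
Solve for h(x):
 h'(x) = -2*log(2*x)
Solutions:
 h(x) = C1 - 2*x*log(x) - x*log(4) + 2*x


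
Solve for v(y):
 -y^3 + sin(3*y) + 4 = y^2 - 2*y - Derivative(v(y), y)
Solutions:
 v(y) = C1 + y^4/4 + y^3/3 - y^2 - 4*y + cos(3*y)/3


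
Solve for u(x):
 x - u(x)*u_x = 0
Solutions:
 u(x) = -sqrt(C1 + x^2)
 u(x) = sqrt(C1 + x^2)


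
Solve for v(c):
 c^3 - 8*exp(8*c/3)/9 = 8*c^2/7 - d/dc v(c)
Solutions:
 v(c) = C1 - c^4/4 + 8*c^3/21 + exp(8*c/3)/3


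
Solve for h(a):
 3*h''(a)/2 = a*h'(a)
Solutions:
 h(a) = C1 + C2*erfi(sqrt(3)*a/3)


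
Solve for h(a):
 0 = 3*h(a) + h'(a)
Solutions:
 h(a) = C1*exp(-3*a)


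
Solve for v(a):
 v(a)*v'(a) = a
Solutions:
 v(a) = -sqrt(C1 + a^2)
 v(a) = sqrt(C1 + a^2)


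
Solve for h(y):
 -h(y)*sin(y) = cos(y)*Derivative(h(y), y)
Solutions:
 h(y) = C1*cos(y)


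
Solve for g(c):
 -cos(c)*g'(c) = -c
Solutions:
 g(c) = C1 + Integral(c/cos(c), c)


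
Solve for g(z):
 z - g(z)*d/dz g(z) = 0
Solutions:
 g(z) = -sqrt(C1 + z^2)
 g(z) = sqrt(C1 + z^2)


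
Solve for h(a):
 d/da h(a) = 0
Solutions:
 h(a) = C1


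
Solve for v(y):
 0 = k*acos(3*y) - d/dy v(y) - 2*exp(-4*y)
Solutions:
 v(y) = C1 + k*y*acos(3*y) - k*sqrt(1 - 9*y^2)/3 + exp(-4*y)/2


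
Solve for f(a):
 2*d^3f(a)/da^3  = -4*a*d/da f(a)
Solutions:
 f(a) = C1 + Integral(C2*airyai(-2^(1/3)*a) + C3*airybi(-2^(1/3)*a), a)


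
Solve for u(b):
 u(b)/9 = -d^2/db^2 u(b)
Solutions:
 u(b) = C1*sin(b/3) + C2*cos(b/3)


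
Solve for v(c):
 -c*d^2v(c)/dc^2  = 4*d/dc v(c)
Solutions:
 v(c) = C1 + C2/c^3


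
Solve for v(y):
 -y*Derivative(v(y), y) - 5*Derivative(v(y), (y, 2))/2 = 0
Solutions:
 v(y) = C1 + C2*erf(sqrt(5)*y/5)


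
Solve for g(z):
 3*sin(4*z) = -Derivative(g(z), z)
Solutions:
 g(z) = C1 + 3*cos(4*z)/4


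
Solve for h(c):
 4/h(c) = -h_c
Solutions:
 h(c) = -sqrt(C1 - 8*c)
 h(c) = sqrt(C1 - 8*c)


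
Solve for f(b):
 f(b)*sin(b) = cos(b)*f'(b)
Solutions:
 f(b) = C1/cos(b)


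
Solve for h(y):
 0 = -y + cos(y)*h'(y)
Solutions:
 h(y) = C1 + Integral(y/cos(y), y)


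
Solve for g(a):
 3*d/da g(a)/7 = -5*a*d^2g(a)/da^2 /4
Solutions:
 g(a) = C1 + C2*a^(23/35)


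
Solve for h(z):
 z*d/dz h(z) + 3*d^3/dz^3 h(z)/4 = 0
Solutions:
 h(z) = C1 + Integral(C2*airyai(-6^(2/3)*z/3) + C3*airybi(-6^(2/3)*z/3), z)


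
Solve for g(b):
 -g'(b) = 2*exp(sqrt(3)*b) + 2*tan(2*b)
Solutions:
 g(b) = C1 - 2*sqrt(3)*exp(sqrt(3)*b)/3 + log(cos(2*b))


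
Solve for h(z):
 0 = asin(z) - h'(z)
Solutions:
 h(z) = C1 + z*asin(z) + sqrt(1 - z^2)


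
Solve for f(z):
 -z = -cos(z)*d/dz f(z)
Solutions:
 f(z) = C1 + Integral(z/cos(z), z)


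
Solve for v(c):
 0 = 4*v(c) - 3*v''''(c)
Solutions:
 v(c) = C1*exp(-sqrt(2)*3^(3/4)*c/3) + C2*exp(sqrt(2)*3^(3/4)*c/3) + C3*sin(sqrt(2)*3^(3/4)*c/3) + C4*cos(sqrt(2)*3^(3/4)*c/3)


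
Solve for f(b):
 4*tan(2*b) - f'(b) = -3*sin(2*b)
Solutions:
 f(b) = C1 - 2*log(cos(2*b)) - 3*cos(2*b)/2


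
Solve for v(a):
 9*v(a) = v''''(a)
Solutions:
 v(a) = C1*exp(-sqrt(3)*a) + C2*exp(sqrt(3)*a) + C3*sin(sqrt(3)*a) + C4*cos(sqrt(3)*a)


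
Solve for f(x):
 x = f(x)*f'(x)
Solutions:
 f(x) = -sqrt(C1 + x^2)
 f(x) = sqrt(C1 + x^2)


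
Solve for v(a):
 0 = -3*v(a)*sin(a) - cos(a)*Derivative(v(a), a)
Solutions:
 v(a) = C1*cos(a)^3


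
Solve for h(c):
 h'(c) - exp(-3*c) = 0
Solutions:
 h(c) = C1 - exp(-3*c)/3


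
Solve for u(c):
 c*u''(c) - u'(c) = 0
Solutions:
 u(c) = C1 + C2*c^2


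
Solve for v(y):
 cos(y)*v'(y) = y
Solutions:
 v(y) = C1 + Integral(y/cos(y), y)


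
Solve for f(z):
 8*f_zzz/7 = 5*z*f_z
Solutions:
 f(z) = C1 + Integral(C2*airyai(35^(1/3)*z/2) + C3*airybi(35^(1/3)*z/2), z)


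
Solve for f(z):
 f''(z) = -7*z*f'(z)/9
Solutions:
 f(z) = C1 + C2*erf(sqrt(14)*z/6)


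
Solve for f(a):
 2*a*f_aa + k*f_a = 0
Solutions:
 f(a) = C1 + a^(1 - re(k)/2)*(C2*sin(log(a)*Abs(im(k))/2) + C3*cos(log(a)*im(k)/2))


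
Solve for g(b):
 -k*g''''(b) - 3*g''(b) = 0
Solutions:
 g(b) = C1 + C2*b + C3*exp(-sqrt(3)*b*sqrt(-1/k)) + C4*exp(sqrt(3)*b*sqrt(-1/k))


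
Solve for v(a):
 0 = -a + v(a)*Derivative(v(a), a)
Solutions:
 v(a) = -sqrt(C1 + a^2)
 v(a) = sqrt(C1 + a^2)


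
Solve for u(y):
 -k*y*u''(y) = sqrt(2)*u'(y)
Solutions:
 u(y) = C1 + y^(((re(k) - sqrt(2))*re(k) + im(k)^2)/(re(k)^2 + im(k)^2))*(C2*sin(sqrt(2)*log(y)*Abs(im(k))/(re(k)^2 + im(k)^2)) + C3*cos(sqrt(2)*log(y)*im(k)/(re(k)^2 + im(k)^2)))


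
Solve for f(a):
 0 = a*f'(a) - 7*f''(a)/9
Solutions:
 f(a) = C1 + C2*erfi(3*sqrt(14)*a/14)


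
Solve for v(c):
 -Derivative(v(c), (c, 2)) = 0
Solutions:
 v(c) = C1 + C2*c


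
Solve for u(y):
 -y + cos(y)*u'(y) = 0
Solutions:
 u(y) = C1 + Integral(y/cos(y), y)


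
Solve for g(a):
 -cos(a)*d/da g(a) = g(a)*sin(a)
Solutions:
 g(a) = C1*cos(a)


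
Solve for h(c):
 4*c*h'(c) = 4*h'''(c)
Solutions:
 h(c) = C1 + Integral(C2*airyai(c) + C3*airybi(c), c)


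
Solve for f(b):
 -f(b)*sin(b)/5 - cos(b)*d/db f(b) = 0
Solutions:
 f(b) = C1*cos(b)^(1/5)


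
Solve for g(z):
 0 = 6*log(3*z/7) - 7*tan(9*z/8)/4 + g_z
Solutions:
 g(z) = C1 - 6*z*log(z) - 6*z*log(3) + 6*z + 6*z*log(7) - 14*log(cos(9*z/8))/9


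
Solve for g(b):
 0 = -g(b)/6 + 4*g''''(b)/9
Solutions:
 g(b) = C1*exp(-6^(1/4)*b/2) + C2*exp(6^(1/4)*b/2) + C3*sin(6^(1/4)*b/2) + C4*cos(6^(1/4)*b/2)


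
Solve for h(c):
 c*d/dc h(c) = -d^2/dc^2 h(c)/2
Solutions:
 h(c) = C1 + C2*erf(c)


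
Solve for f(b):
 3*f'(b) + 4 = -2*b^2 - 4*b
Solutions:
 f(b) = C1 - 2*b^3/9 - 2*b^2/3 - 4*b/3


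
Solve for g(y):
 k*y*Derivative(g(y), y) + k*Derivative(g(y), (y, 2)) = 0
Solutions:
 g(y) = C1 + C2*erf(sqrt(2)*y/2)


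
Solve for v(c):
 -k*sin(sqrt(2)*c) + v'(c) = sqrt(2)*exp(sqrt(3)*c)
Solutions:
 v(c) = C1 - sqrt(2)*k*cos(sqrt(2)*c)/2 + sqrt(6)*exp(sqrt(3)*c)/3


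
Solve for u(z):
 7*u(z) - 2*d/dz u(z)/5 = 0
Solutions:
 u(z) = C1*exp(35*z/2)


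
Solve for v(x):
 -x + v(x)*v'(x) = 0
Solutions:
 v(x) = -sqrt(C1 + x^2)
 v(x) = sqrt(C1 + x^2)


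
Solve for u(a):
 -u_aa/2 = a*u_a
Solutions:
 u(a) = C1 + C2*erf(a)


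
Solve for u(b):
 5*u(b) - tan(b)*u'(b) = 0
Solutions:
 u(b) = C1*sin(b)^5


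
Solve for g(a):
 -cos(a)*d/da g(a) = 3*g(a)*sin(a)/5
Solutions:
 g(a) = C1*cos(a)^(3/5)


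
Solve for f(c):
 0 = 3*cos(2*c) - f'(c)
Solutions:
 f(c) = C1 + 3*sin(2*c)/2


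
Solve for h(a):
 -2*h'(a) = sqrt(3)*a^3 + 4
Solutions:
 h(a) = C1 - sqrt(3)*a^4/8 - 2*a


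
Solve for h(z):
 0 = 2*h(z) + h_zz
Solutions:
 h(z) = C1*sin(sqrt(2)*z) + C2*cos(sqrt(2)*z)


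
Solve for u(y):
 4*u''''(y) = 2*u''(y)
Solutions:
 u(y) = C1 + C2*y + C3*exp(-sqrt(2)*y/2) + C4*exp(sqrt(2)*y/2)


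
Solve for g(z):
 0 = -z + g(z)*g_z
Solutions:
 g(z) = -sqrt(C1 + z^2)
 g(z) = sqrt(C1 + z^2)


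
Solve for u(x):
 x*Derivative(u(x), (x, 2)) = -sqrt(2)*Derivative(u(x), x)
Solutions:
 u(x) = C1 + C2*x^(1 - sqrt(2))


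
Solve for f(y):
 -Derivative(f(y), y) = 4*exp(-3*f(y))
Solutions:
 f(y) = log(C1 - 12*y)/3
 f(y) = log((-3^(1/3) - 3^(5/6)*I)*(C1 - 4*y)^(1/3)/2)
 f(y) = log((-3^(1/3) + 3^(5/6)*I)*(C1 - 4*y)^(1/3)/2)


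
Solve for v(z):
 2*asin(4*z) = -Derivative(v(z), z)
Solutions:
 v(z) = C1 - 2*z*asin(4*z) - sqrt(1 - 16*z^2)/2


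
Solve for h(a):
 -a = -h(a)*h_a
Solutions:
 h(a) = -sqrt(C1 + a^2)
 h(a) = sqrt(C1 + a^2)


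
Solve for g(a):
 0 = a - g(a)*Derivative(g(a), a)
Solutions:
 g(a) = -sqrt(C1 + a^2)
 g(a) = sqrt(C1 + a^2)


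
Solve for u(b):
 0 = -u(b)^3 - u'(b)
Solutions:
 u(b) = -sqrt(2)*sqrt(-1/(C1 - b))/2
 u(b) = sqrt(2)*sqrt(-1/(C1 - b))/2


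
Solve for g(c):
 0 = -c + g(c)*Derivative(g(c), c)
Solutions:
 g(c) = -sqrt(C1 + c^2)
 g(c) = sqrt(C1 + c^2)


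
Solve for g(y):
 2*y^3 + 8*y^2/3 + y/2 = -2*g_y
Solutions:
 g(y) = C1 - y^4/4 - 4*y^3/9 - y^2/8


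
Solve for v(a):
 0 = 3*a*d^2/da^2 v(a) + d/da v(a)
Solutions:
 v(a) = C1 + C2*a^(2/3)


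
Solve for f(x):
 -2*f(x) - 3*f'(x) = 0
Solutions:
 f(x) = C1*exp(-2*x/3)


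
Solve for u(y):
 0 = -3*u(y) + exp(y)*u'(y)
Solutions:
 u(y) = C1*exp(-3*exp(-y))


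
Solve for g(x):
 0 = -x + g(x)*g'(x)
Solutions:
 g(x) = -sqrt(C1 + x^2)
 g(x) = sqrt(C1 + x^2)


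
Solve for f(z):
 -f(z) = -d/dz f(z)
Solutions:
 f(z) = C1*exp(z)


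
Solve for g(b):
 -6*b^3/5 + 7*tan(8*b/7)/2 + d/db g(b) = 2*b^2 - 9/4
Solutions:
 g(b) = C1 + 3*b^4/10 + 2*b^3/3 - 9*b/4 + 49*log(cos(8*b/7))/16


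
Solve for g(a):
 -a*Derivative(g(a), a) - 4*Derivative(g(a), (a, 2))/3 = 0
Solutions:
 g(a) = C1 + C2*erf(sqrt(6)*a/4)


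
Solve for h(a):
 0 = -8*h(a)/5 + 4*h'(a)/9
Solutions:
 h(a) = C1*exp(18*a/5)


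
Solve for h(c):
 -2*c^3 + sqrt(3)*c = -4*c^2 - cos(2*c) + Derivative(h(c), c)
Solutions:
 h(c) = C1 - c^4/2 + 4*c^3/3 + sqrt(3)*c^2/2 + sin(2*c)/2


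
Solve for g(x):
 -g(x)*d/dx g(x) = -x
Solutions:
 g(x) = -sqrt(C1 + x^2)
 g(x) = sqrt(C1 + x^2)


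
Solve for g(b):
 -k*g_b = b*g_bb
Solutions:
 g(b) = C1 + b^(1 - re(k))*(C2*sin(log(b)*Abs(im(k))) + C3*cos(log(b)*im(k)))


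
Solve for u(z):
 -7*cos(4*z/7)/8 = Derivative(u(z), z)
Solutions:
 u(z) = C1 - 49*sin(4*z/7)/32


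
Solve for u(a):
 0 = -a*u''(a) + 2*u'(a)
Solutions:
 u(a) = C1 + C2*a^3


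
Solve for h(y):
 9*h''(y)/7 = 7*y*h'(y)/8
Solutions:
 h(y) = C1 + C2*erfi(7*y/12)


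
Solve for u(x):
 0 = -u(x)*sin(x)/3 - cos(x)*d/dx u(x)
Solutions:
 u(x) = C1*cos(x)^(1/3)


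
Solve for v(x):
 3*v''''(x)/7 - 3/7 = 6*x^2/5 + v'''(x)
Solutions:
 v(x) = C1 + C2*x + C3*x^2 + C4*exp(7*x/3) - x^5/50 - 3*x^4/70 - 71*x^3/490


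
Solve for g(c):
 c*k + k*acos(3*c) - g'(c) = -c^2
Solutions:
 g(c) = C1 + c^3/3 + c^2*k/2 + k*(c*acos(3*c) - sqrt(1 - 9*c^2)/3)


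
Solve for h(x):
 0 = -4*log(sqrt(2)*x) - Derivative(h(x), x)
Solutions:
 h(x) = C1 - 4*x*log(x) - x*log(4) + 4*x


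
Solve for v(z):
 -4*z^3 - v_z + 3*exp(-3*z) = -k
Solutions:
 v(z) = C1 + k*z - z^4 - exp(-3*z)


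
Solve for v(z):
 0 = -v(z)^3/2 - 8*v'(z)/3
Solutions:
 v(z) = -2*sqrt(2)*sqrt(-1/(C1 - 3*z))
 v(z) = 2*sqrt(2)*sqrt(-1/(C1 - 3*z))


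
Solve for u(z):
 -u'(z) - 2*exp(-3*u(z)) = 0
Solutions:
 u(z) = log(C1 - 6*z)/3
 u(z) = log((-3^(1/3) - 3^(5/6)*I)*(C1 - 2*z)^(1/3)/2)
 u(z) = log((-3^(1/3) + 3^(5/6)*I)*(C1 - 2*z)^(1/3)/2)


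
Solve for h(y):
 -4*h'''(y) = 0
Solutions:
 h(y) = C1 + C2*y + C3*y^2


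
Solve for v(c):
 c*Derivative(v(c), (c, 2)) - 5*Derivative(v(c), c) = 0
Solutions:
 v(c) = C1 + C2*c^6


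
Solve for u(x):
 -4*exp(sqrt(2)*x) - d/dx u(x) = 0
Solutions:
 u(x) = C1 - 2*sqrt(2)*exp(sqrt(2)*x)


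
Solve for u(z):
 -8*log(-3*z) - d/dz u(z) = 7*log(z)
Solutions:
 u(z) = C1 - 15*z*log(z) + z*(-8*log(3) + 15 - 8*I*pi)


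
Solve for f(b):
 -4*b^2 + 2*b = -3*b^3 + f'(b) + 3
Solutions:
 f(b) = C1 + 3*b^4/4 - 4*b^3/3 + b^2 - 3*b


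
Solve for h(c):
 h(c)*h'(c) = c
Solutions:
 h(c) = -sqrt(C1 + c^2)
 h(c) = sqrt(C1 + c^2)


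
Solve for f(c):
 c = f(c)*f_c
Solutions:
 f(c) = -sqrt(C1 + c^2)
 f(c) = sqrt(C1 + c^2)


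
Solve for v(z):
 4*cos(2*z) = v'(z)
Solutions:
 v(z) = C1 + 2*sin(2*z)


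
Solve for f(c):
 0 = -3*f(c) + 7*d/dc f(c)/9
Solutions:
 f(c) = C1*exp(27*c/7)


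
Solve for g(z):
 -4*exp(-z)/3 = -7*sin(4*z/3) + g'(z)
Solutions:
 g(z) = C1 - 21*cos(4*z/3)/4 + 4*exp(-z)/3


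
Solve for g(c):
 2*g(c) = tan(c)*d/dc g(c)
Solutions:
 g(c) = C1*sin(c)^2


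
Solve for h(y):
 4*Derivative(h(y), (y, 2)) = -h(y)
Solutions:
 h(y) = C1*sin(y/2) + C2*cos(y/2)


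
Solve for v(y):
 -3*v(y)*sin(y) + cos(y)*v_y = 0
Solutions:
 v(y) = C1/cos(y)^3


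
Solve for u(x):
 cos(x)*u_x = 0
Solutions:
 u(x) = C1


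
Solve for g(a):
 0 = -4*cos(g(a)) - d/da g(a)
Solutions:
 g(a) = pi - asin((C1 + exp(8*a))/(C1 - exp(8*a)))
 g(a) = asin((C1 + exp(8*a))/(C1 - exp(8*a)))


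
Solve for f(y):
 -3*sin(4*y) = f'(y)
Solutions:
 f(y) = C1 + 3*cos(4*y)/4


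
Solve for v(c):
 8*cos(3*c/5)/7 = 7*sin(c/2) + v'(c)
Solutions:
 v(c) = C1 + 40*sin(3*c/5)/21 + 14*cos(c/2)


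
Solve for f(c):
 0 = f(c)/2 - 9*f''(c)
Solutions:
 f(c) = C1*exp(-sqrt(2)*c/6) + C2*exp(sqrt(2)*c/6)


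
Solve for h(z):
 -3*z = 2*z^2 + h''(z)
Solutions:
 h(z) = C1 + C2*z - z^4/6 - z^3/2


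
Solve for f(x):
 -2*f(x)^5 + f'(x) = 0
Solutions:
 f(x) = -(-1/(C1 + 8*x))^(1/4)
 f(x) = (-1/(C1 + 8*x))^(1/4)
 f(x) = -I*(-1/(C1 + 8*x))^(1/4)
 f(x) = I*(-1/(C1 + 8*x))^(1/4)


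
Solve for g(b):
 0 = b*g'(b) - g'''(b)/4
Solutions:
 g(b) = C1 + Integral(C2*airyai(2^(2/3)*b) + C3*airybi(2^(2/3)*b), b)


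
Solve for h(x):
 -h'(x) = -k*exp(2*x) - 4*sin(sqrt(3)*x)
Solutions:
 h(x) = C1 + k*exp(2*x)/2 - 4*sqrt(3)*cos(sqrt(3)*x)/3


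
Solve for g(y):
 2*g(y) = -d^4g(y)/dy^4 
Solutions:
 g(y) = (C1*sin(2^(3/4)*y/2) + C2*cos(2^(3/4)*y/2))*exp(-2^(3/4)*y/2) + (C3*sin(2^(3/4)*y/2) + C4*cos(2^(3/4)*y/2))*exp(2^(3/4)*y/2)


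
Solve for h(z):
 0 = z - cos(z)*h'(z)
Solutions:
 h(z) = C1 + Integral(z/cos(z), z)


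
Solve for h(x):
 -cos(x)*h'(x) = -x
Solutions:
 h(x) = C1 + Integral(x/cos(x), x)


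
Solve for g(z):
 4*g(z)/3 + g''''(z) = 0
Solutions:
 g(z) = (C1*sin(3^(3/4)*z/3) + C2*cos(3^(3/4)*z/3))*exp(-3^(3/4)*z/3) + (C3*sin(3^(3/4)*z/3) + C4*cos(3^(3/4)*z/3))*exp(3^(3/4)*z/3)


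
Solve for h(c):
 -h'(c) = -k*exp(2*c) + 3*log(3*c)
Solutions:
 h(c) = C1 - 3*c*log(c) + 3*c*(1 - log(3)) + k*exp(2*c)/2


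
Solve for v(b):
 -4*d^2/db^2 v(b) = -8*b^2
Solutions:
 v(b) = C1 + C2*b + b^4/6


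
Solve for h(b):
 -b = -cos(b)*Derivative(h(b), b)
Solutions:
 h(b) = C1 + Integral(b/cos(b), b)


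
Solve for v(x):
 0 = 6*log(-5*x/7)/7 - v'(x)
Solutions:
 v(x) = C1 + 6*x*log(-x)/7 + 6*x*(-log(7) - 1 + log(5))/7


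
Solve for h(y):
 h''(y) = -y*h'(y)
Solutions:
 h(y) = C1 + C2*erf(sqrt(2)*y/2)


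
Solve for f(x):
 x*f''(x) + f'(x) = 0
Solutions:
 f(x) = C1 + C2*log(x)


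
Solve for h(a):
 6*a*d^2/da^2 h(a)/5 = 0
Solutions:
 h(a) = C1 + C2*a


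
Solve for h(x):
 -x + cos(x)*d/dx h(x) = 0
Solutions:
 h(x) = C1 + Integral(x/cos(x), x)


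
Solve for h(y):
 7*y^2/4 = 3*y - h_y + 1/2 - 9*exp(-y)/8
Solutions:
 h(y) = C1 - 7*y^3/12 + 3*y^2/2 + y/2 + 9*exp(-y)/8


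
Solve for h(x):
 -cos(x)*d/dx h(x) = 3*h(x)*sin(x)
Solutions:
 h(x) = C1*cos(x)^3


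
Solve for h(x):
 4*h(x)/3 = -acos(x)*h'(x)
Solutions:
 h(x) = C1*exp(-4*Integral(1/acos(x), x)/3)


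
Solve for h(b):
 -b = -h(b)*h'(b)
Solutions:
 h(b) = -sqrt(C1 + b^2)
 h(b) = sqrt(C1 + b^2)


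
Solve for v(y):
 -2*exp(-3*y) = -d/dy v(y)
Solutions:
 v(y) = C1 - 2*exp(-3*y)/3


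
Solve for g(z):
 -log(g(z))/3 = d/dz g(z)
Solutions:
 li(g(z)) = C1 - z/3


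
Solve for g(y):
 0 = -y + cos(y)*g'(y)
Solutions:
 g(y) = C1 + Integral(y/cos(y), y)


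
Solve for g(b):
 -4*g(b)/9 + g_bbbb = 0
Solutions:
 g(b) = C1*exp(-sqrt(6)*b/3) + C2*exp(sqrt(6)*b/3) + C3*sin(sqrt(6)*b/3) + C4*cos(sqrt(6)*b/3)


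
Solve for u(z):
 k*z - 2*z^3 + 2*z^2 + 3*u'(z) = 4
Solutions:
 u(z) = C1 - k*z^2/6 + z^4/6 - 2*z^3/9 + 4*z/3


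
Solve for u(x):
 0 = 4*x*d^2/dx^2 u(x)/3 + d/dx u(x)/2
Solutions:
 u(x) = C1 + C2*x^(5/8)


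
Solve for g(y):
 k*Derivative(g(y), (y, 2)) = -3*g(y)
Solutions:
 g(y) = C1*exp(-sqrt(3)*y*sqrt(-1/k)) + C2*exp(sqrt(3)*y*sqrt(-1/k))


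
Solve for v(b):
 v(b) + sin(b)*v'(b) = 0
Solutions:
 v(b) = C1*sqrt(cos(b) + 1)/sqrt(cos(b) - 1)


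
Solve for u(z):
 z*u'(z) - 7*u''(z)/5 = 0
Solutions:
 u(z) = C1 + C2*erfi(sqrt(70)*z/14)


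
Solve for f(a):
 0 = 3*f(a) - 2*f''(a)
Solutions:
 f(a) = C1*exp(-sqrt(6)*a/2) + C2*exp(sqrt(6)*a/2)


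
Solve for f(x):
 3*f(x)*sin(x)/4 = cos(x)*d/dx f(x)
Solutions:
 f(x) = C1/cos(x)^(3/4)


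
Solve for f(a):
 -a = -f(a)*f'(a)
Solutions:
 f(a) = -sqrt(C1 + a^2)
 f(a) = sqrt(C1 + a^2)


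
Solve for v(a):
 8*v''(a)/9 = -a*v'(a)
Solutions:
 v(a) = C1 + C2*erf(3*a/4)


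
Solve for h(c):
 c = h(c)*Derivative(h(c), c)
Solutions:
 h(c) = -sqrt(C1 + c^2)
 h(c) = sqrt(C1 + c^2)


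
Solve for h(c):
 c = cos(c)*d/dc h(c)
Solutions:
 h(c) = C1 + Integral(c/cos(c), c)


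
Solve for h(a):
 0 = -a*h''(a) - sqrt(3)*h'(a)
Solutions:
 h(a) = C1 + C2*a^(1 - sqrt(3))


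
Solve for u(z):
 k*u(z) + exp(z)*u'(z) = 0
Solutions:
 u(z) = C1*exp(k*exp(-z))


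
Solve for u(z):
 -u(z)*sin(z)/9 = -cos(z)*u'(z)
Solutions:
 u(z) = C1/cos(z)^(1/9)


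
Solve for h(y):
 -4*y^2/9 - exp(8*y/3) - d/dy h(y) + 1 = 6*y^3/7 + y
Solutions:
 h(y) = C1 - 3*y^4/14 - 4*y^3/27 - y^2/2 + y - 3*exp(8*y/3)/8


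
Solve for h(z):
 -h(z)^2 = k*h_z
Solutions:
 h(z) = k/(C1*k + z)


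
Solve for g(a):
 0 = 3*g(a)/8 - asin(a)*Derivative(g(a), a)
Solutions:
 g(a) = C1*exp(3*Integral(1/asin(a), a)/8)


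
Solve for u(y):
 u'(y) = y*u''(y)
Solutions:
 u(y) = C1 + C2*y^2


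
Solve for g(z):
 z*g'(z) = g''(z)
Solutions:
 g(z) = C1 + C2*erfi(sqrt(2)*z/2)


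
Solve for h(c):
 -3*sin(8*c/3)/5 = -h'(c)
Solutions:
 h(c) = C1 - 9*cos(8*c/3)/40


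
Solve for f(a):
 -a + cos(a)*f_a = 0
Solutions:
 f(a) = C1 + Integral(a/cos(a), a)


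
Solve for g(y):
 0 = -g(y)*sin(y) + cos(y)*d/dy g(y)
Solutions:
 g(y) = C1/cos(y)


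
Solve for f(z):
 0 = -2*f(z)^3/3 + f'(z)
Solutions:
 f(z) = -sqrt(6)*sqrt(-1/(C1 + 2*z))/2
 f(z) = sqrt(6)*sqrt(-1/(C1 + 2*z))/2


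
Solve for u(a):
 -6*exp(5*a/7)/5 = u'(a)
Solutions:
 u(a) = C1 - 42*exp(5*a/7)/25


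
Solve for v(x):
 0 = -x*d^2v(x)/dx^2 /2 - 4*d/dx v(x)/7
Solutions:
 v(x) = C1 + C2/x^(1/7)


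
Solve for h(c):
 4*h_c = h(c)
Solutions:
 h(c) = C1*exp(c/4)


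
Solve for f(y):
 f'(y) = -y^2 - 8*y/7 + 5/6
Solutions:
 f(y) = C1 - y^3/3 - 4*y^2/7 + 5*y/6


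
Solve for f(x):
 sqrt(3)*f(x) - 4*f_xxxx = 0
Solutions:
 f(x) = C1*exp(-sqrt(2)*3^(1/8)*x/2) + C2*exp(sqrt(2)*3^(1/8)*x/2) + C3*sin(sqrt(2)*3^(1/8)*x/2) + C4*cos(sqrt(2)*3^(1/8)*x/2)


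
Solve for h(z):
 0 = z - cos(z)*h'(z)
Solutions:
 h(z) = C1 + Integral(z/cos(z), z)


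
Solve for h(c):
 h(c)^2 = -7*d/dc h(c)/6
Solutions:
 h(c) = 7/(C1 + 6*c)


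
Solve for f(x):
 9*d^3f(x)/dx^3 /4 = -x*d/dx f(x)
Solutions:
 f(x) = C1 + Integral(C2*airyai(-2^(2/3)*3^(1/3)*x/3) + C3*airybi(-2^(2/3)*3^(1/3)*x/3), x)


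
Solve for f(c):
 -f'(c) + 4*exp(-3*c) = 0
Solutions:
 f(c) = C1 - 4*exp(-3*c)/3


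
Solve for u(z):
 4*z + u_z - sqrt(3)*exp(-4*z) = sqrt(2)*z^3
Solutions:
 u(z) = C1 + sqrt(2)*z^4/4 - 2*z^2 - sqrt(3)*exp(-4*z)/4


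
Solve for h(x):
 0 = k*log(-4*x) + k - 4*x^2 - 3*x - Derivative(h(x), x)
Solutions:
 h(x) = C1 + k*x*log(-x) + 2*k*x*log(2) - 4*x^3/3 - 3*x^2/2


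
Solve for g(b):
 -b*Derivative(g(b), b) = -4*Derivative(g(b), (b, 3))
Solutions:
 g(b) = C1 + Integral(C2*airyai(2^(1/3)*b/2) + C3*airybi(2^(1/3)*b/2), b)


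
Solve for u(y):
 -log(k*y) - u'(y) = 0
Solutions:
 u(y) = C1 - y*log(k*y) + y


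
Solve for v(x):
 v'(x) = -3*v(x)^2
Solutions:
 v(x) = 1/(C1 + 3*x)


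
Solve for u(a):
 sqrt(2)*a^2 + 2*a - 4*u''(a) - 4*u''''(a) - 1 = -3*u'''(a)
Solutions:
 u(a) = C1 + C2*a + sqrt(2)*a^4/48 + a^3*(4 + 3*sqrt(2))/48 + a^2*(4 - 7*sqrt(2))/64 + (C3*sin(sqrt(55)*a/8) + C4*cos(sqrt(55)*a/8))*exp(3*a/8)


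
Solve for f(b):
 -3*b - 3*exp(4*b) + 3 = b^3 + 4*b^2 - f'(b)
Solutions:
 f(b) = C1 + b^4/4 + 4*b^3/3 + 3*b^2/2 - 3*b + 3*exp(4*b)/4


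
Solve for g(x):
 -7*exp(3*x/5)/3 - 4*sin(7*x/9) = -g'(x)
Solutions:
 g(x) = C1 + 35*exp(3*x/5)/9 - 36*cos(7*x/9)/7


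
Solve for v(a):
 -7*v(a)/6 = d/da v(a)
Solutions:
 v(a) = C1*exp(-7*a/6)


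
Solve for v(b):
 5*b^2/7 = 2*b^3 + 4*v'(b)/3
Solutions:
 v(b) = C1 - 3*b^4/8 + 5*b^3/28


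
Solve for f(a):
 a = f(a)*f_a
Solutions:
 f(a) = -sqrt(C1 + a^2)
 f(a) = sqrt(C1 + a^2)


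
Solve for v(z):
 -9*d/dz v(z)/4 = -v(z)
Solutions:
 v(z) = C1*exp(4*z/9)


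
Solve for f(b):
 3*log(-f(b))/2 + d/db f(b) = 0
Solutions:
 -li(-f(b)) = C1 - 3*b/2


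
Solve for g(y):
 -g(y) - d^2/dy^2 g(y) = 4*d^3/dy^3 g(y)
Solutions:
 g(y) = C1*exp(y*(-2 + (12*sqrt(327) + 217)^(-1/3) + (12*sqrt(327) + 217)^(1/3))/24)*sin(sqrt(3)*y*(-(12*sqrt(327) + 217)^(1/3) + (12*sqrt(327) + 217)^(-1/3))/24) + C2*exp(y*(-2 + (12*sqrt(327) + 217)^(-1/3) + (12*sqrt(327) + 217)^(1/3))/24)*cos(sqrt(3)*y*(-(12*sqrt(327) + 217)^(1/3) + (12*sqrt(327) + 217)^(-1/3))/24) + C3*exp(-y*((12*sqrt(327) + 217)^(-1/3) + 1 + (12*sqrt(327) + 217)^(1/3))/12)


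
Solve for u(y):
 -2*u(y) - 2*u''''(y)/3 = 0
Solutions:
 u(y) = (C1*sin(sqrt(2)*3^(1/4)*y/2) + C2*cos(sqrt(2)*3^(1/4)*y/2))*exp(-sqrt(2)*3^(1/4)*y/2) + (C3*sin(sqrt(2)*3^(1/4)*y/2) + C4*cos(sqrt(2)*3^(1/4)*y/2))*exp(sqrt(2)*3^(1/4)*y/2)


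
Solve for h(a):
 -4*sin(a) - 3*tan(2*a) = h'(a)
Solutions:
 h(a) = C1 + 3*log(cos(2*a))/2 + 4*cos(a)


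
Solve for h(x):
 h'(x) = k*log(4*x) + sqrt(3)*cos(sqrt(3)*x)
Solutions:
 h(x) = C1 + k*x*(log(x) - 1) + 2*k*x*log(2) + sin(sqrt(3)*x)


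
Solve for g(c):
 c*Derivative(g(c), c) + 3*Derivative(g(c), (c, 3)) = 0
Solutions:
 g(c) = C1 + Integral(C2*airyai(-3^(2/3)*c/3) + C3*airybi(-3^(2/3)*c/3), c)


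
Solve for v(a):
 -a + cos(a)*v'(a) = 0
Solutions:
 v(a) = C1 + Integral(a/cos(a), a)


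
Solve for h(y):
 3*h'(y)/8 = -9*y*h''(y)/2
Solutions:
 h(y) = C1 + C2*y^(11/12)


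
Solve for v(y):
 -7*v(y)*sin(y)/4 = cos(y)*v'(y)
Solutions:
 v(y) = C1*cos(y)^(7/4)


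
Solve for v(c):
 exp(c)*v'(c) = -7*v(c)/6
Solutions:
 v(c) = C1*exp(7*exp(-c)/6)


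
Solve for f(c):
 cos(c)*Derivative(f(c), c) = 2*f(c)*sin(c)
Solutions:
 f(c) = C1/cos(c)^2


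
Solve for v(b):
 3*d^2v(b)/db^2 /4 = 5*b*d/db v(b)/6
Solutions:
 v(b) = C1 + C2*erfi(sqrt(5)*b/3)


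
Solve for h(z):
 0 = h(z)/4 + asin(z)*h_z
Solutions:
 h(z) = C1*exp(-Integral(1/asin(z), z)/4)


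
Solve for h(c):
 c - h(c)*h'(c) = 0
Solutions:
 h(c) = -sqrt(C1 + c^2)
 h(c) = sqrt(C1 + c^2)


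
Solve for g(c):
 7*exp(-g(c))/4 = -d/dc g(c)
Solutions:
 g(c) = log(C1 - 7*c/4)


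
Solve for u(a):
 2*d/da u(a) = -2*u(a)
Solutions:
 u(a) = C1*exp(-a)


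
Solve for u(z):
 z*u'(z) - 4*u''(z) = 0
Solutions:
 u(z) = C1 + C2*erfi(sqrt(2)*z/4)


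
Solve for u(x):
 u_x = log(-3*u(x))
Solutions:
 -Integral(1/(log(-_y) + log(3)), (_y, u(x))) = C1 - x


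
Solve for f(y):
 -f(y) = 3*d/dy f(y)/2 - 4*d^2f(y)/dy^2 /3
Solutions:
 f(y) = C1*exp(y*(9 - sqrt(273))/16) + C2*exp(y*(9 + sqrt(273))/16)


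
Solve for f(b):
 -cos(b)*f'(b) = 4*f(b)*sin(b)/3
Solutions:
 f(b) = C1*cos(b)^(4/3)


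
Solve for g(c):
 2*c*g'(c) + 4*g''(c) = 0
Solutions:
 g(c) = C1 + C2*erf(c/2)


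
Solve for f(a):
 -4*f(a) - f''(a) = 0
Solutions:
 f(a) = C1*sin(2*a) + C2*cos(2*a)


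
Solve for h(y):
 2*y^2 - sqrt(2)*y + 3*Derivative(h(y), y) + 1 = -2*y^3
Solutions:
 h(y) = C1 - y^4/6 - 2*y^3/9 + sqrt(2)*y^2/6 - y/3


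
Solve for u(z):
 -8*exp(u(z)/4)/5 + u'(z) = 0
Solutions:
 u(z) = 4*log(-1/(C1 + 8*z)) + 4*log(20)


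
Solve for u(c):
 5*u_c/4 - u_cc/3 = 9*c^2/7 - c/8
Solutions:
 u(c) = C1 + C2*exp(15*c/4) + 12*c^3/35 + 157*c^2/700 + 314*c/2625


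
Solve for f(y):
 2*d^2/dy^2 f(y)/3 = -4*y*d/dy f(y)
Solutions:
 f(y) = C1 + C2*erf(sqrt(3)*y)


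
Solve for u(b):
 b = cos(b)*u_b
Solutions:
 u(b) = C1 + Integral(b/cos(b), b)


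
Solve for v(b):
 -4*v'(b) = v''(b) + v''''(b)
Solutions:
 v(b) = C1 + C2*exp(-3^(1/3)*b*(-(18 + sqrt(327))^(1/3) + 3^(1/3)/(18 + sqrt(327))^(1/3))/6)*sin(3^(1/6)*b*(3/(18 + sqrt(327))^(1/3) + 3^(2/3)*(18 + sqrt(327))^(1/3))/6) + C3*exp(-3^(1/3)*b*(-(18 + sqrt(327))^(1/3) + 3^(1/3)/(18 + sqrt(327))^(1/3))/6)*cos(3^(1/6)*b*(3/(18 + sqrt(327))^(1/3) + 3^(2/3)*(18 + sqrt(327))^(1/3))/6) + C4*exp(3^(1/3)*b*(-(18 + sqrt(327))^(1/3) + 3^(1/3)/(18 + sqrt(327))^(1/3))/3)


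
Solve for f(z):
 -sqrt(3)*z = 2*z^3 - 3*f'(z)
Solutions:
 f(z) = C1 + z^4/6 + sqrt(3)*z^2/6


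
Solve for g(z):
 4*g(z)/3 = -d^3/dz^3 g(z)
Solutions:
 g(z) = C3*exp(-6^(2/3)*z/3) + (C1*sin(2^(2/3)*3^(1/6)*z/2) + C2*cos(2^(2/3)*3^(1/6)*z/2))*exp(6^(2/3)*z/6)


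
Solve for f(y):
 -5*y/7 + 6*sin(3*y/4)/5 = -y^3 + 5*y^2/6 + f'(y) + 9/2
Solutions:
 f(y) = C1 + y^4/4 - 5*y^3/18 - 5*y^2/14 - 9*y/2 - 8*cos(3*y/4)/5


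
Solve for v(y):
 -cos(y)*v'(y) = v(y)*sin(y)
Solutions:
 v(y) = C1*cos(y)


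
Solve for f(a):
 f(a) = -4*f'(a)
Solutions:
 f(a) = C1*exp(-a/4)


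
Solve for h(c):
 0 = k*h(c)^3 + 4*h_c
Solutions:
 h(c) = -sqrt(2)*sqrt(-1/(C1 - c*k))
 h(c) = sqrt(2)*sqrt(-1/(C1 - c*k))


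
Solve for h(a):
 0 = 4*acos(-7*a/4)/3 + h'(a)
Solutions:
 h(a) = C1 - 4*a*acos(-7*a/4)/3 - 4*sqrt(16 - 49*a^2)/21


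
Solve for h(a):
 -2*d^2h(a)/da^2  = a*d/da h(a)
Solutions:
 h(a) = C1 + C2*erf(a/2)


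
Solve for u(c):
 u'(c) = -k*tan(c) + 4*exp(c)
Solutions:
 u(c) = C1 + k*log(cos(c)) + 4*exp(c)


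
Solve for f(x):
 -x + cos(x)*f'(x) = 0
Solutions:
 f(x) = C1 + Integral(x/cos(x), x)


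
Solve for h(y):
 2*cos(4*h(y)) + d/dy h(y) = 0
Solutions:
 h(y) = -asin((C1 + exp(16*y))/(C1 - exp(16*y)))/4 + pi/4
 h(y) = asin((C1 + exp(16*y))/(C1 - exp(16*y)))/4


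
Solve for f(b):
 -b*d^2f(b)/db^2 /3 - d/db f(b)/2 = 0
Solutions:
 f(b) = C1 + C2/sqrt(b)


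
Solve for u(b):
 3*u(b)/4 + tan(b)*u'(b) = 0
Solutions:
 u(b) = C1/sin(b)^(3/4)


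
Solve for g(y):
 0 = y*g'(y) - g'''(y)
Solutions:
 g(y) = C1 + Integral(C2*airyai(y) + C3*airybi(y), y)


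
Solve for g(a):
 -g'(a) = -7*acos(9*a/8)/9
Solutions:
 g(a) = C1 + 7*a*acos(9*a/8)/9 - 7*sqrt(64 - 81*a^2)/81


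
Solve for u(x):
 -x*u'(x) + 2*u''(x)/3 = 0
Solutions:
 u(x) = C1 + C2*erfi(sqrt(3)*x/2)


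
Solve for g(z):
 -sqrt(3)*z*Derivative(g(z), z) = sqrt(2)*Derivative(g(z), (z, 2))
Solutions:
 g(z) = C1 + C2*erf(6^(1/4)*z/2)


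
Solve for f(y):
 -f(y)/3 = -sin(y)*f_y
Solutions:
 f(y) = C1*(cos(y) - 1)^(1/6)/(cos(y) + 1)^(1/6)


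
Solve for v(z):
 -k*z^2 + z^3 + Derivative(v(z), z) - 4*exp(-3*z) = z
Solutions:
 v(z) = C1 + k*z^3/3 - z^4/4 + z^2/2 - 4*exp(-3*z)/3


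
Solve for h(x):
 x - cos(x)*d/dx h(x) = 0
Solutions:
 h(x) = C1 + Integral(x/cos(x), x)


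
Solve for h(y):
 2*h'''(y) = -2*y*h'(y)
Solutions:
 h(y) = C1 + Integral(C2*airyai(-y) + C3*airybi(-y), y)


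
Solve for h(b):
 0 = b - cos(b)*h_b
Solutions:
 h(b) = C1 + Integral(b/cos(b), b)


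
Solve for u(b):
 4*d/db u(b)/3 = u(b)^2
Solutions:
 u(b) = -4/(C1 + 3*b)


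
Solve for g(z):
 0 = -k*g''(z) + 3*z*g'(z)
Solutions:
 g(z) = C1 + C2*erf(sqrt(6)*z*sqrt(-1/k)/2)/sqrt(-1/k)


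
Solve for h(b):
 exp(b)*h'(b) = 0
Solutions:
 h(b) = C1


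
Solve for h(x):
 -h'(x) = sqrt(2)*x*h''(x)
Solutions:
 h(x) = C1 + C2*x^(1 - sqrt(2)/2)


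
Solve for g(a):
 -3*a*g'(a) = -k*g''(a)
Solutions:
 g(a) = C1 + C2*erf(sqrt(6)*a*sqrt(-1/k)/2)/sqrt(-1/k)


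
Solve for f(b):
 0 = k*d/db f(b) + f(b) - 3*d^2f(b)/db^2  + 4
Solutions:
 f(b) = C1*exp(b*(k - sqrt(k^2 + 12))/6) + C2*exp(b*(k + sqrt(k^2 + 12))/6) - 4


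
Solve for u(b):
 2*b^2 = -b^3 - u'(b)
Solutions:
 u(b) = C1 - b^4/4 - 2*b^3/3


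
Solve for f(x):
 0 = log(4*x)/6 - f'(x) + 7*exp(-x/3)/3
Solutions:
 f(x) = C1 + x*log(x)/6 + x*(-1 + 2*log(2))/6 - 7*exp(-x/3)


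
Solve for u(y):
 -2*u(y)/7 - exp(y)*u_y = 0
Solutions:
 u(y) = C1*exp(2*exp(-y)/7)


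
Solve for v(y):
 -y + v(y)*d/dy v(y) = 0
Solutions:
 v(y) = -sqrt(C1 + y^2)
 v(y) = sqrt(C1 + y^2)


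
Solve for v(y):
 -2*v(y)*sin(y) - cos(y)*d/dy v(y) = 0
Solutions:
 v(y) = C1*cos(y)^2


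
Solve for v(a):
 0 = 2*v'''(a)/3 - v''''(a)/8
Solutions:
 v(a) = C1 + C2*a + C3*a^2 + C4*exp(16*a/3)


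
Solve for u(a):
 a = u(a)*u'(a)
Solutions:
 u(a) = -sqrt(C1 + a^2)
 u(a) = sqrt(C1 + a^2)


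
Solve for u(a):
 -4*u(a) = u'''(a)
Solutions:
 u(a) = C3*exp(-2^(2/3)*a) + (C1*sin(2^(2/3)*sqrt(3)*a/2) + C2*cos(2^(2/3)*sqrt(3)*a/2))*exp(2^(2/3)*a/2)


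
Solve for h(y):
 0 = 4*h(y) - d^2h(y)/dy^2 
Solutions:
 h(y) = C1*exp(-2*y) + C2*exp(2*y)


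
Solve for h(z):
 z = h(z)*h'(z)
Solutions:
 h(z) = -sqrt(C1 + z^2)
 h(z) = sqrt(C1 + z^2)


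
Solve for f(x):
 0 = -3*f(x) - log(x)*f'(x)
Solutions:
 f(x) = C1*exp(-3*li(x))


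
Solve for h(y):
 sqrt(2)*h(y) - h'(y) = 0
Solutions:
 h(y) = C1*exp(sqrt(2)*y)


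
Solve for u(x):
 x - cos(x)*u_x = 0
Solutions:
 u(x) = C1 + Integral(x/cos(x), x)


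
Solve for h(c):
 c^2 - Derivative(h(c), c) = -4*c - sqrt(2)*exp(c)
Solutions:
 h(c) = C1 + c^3/3 + 2*c^2 + sqrt(2)*exp(c)


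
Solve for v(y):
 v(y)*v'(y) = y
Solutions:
 v(y) = -sqrt(C1 + y^2)
 v(y) = sqrt(C1 + y^2)


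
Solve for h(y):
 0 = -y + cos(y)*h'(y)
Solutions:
 h(y) = C1 + Integral(y/cos(y), y)


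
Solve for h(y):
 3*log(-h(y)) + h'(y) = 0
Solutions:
 -li(-h(y)) = C1 - 3*y


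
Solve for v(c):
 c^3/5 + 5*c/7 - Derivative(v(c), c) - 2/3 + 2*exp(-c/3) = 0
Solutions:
 v(c) = C1 + c^4/20 + 5*c^2/14 - 2*c/3 - 6*exp(-c/3)


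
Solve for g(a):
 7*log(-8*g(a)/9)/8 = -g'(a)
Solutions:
 8*Integral(1/(log(-_y) - 2*log(3) + 3*log(2)), (_y, g(a)))/7 = C1 - a


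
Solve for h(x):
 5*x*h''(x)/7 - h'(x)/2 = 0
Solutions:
 h(x) = C1 + C2*x^(17/10)


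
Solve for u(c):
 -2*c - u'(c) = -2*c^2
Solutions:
 u(c) = C1 + 2*c^3/3 - c^2


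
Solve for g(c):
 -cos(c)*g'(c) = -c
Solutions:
 g(c) = C1 + Integral(c/cos(c), c)


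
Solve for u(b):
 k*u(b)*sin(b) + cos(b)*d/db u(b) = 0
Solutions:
 u(b) = C1*exp(k*log(cos(b)))


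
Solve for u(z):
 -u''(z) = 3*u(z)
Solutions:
 u(z) = C1*sin(sqrt(3)*z) + C2*cos(sqrt(3)*z)


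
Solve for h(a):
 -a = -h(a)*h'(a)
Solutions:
 h(a) = -sqrt(C1 + a^2)
 h(a) = sqrt(C1 + a^2)


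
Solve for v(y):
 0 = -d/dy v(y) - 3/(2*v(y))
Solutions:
 v(y) = -sqrt(C1 - 3*y)
 v(y) = sqrt(C1 - 3*y)


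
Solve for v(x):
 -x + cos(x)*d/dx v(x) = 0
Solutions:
 v(x) = C1 + Integral(x/cos(x), x)


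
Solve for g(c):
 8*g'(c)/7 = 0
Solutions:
 g(c) = C1


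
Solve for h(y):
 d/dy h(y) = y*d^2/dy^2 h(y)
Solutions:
 h(y) = C1 + C2*y^2


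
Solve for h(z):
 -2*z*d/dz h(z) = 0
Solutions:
 h(z) = C1


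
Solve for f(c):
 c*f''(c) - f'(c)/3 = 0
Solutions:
 f(c) = C1 + C2*c^(4/3)


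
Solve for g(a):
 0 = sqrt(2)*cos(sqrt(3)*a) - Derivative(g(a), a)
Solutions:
 g(a) = C1 + sqrt(6)*sin(sqrt(3)*a)/3


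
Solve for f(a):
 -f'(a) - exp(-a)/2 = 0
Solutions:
 f(a) = C1 + exp(-a)/2


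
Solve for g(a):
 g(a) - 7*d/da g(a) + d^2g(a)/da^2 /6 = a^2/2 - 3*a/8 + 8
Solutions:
 g(a) = C1*exp(a*(21 - sqrt(435))) + C2*exp(a*(sqrt(435) + 21)) + a^2/2 + 53*a/8 + 1301/24


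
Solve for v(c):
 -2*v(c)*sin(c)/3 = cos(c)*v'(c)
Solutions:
 v(c) = C1*cos(c)^(2/3)


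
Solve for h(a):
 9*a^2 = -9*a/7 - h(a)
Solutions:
 h(a) = 9*a*(-7*a - 1)/7


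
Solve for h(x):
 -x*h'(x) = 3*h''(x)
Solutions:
 h(x) = C1 + C2*erf(sqrt(6)*x/6)


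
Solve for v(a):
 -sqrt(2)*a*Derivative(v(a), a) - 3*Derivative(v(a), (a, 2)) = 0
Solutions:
 v(a) = C1 + C2*erf(2^(3/4)*sqrt(3)*a/6)


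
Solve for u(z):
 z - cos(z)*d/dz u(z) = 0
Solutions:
 u(z) = C1 + Integral(z/cos(z), z)


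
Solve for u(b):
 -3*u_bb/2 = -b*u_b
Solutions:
 u(b) = C1 + C2*erfi(sqrt(3)*b/3)


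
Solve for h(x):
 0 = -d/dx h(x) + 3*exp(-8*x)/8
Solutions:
 h(x) = C1 - 3*exp(-8*x)/64


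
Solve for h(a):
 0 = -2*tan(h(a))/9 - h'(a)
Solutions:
 h(a) = pi - asin(C1*exp(-2*a/9))
 h(a) = asin(C1*exp(-2*a/9))


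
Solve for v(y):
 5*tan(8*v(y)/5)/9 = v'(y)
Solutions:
 v(y) = -5*asin(C1*exp(8*y/9))/8 + 5*pi/8
 v(y) = 5*asin(C1*exp(8*y/9))/8


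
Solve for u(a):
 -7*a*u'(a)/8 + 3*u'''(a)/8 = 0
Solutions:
 u(a) = C1 + Integral(C2*airyai(3^(2/3)*7^(1/3)*a/3) + C3*airybi(3^(2/3)*7^(1/3)*a/3), a)


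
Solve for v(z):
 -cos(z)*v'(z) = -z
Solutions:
 v(z) = C1 + Integral(z/cos(z), z)


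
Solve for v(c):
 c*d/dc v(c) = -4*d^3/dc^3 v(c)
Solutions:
 v(c) = C1 + Integral(C2*airyai(-2^(1/3)*c/2) + C3*airybi(-2^(1/3)*c/2), c)


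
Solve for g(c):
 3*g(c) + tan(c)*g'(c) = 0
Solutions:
 g(c) = C1/sin(c)^3


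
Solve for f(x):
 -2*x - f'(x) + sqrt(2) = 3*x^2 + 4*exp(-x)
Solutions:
 f(x) = C1 - x^3 - x^2 + sqrt(2)*x + 4*exp(-x)


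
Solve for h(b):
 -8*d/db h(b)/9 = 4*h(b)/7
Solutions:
 h(b) = C1*exp(-9*b/14)


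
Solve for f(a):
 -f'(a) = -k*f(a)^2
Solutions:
 f(a) = -1/(C1 + a*k)


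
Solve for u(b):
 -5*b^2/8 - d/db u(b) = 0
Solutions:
 u(b) = C1 - 5*b^3/24


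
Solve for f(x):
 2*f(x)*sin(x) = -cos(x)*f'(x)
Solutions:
 f(x) = C1*cos(x)^2


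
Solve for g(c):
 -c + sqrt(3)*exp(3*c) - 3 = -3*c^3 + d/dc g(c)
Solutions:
 g(c) = C1 + 3*c^4/4 - c^2/2 - 3*c + sqrt(3)*exp(3*c)/3


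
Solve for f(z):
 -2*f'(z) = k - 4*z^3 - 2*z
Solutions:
 f(z) = C1 - k*z/2 + z^4/2 + z^2/2


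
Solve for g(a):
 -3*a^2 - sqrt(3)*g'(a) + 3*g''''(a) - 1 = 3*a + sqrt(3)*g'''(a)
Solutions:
 g(a) = C1 + C2*exp(a*(-12^(1/3)*(9*sqrt(255) + 83*sqrt(3))^(1/3) - 2*18^(1/3)/(9*sqrt(255) + 83*sqrt(3))^(1/3) + 4*sqrt(3))/36)*sin(2^(1/3)*3^(1/6)*a*(-2^(1/3)*3^(2/3)*(9*sqrt(255) + 83*sqrt(3))^(1/3) + 6/(9*sqrt(255) + 83*sqrt(3))^(1/3))/36) + C3*exp(a*(-12^(1/3)*(9*sqrt(255) + 83*sqrt(3))^(1/3) - 2*18^(1/3)/(9*sqrt(255) + 83*sqrt(3))^(1/3) + 4*sqrt(3))/36)*cos(2^(1/3)*3^(1/6)*a*(-2^(1/3)*3^(2/3)*(9*sqrt(255) + 83*sqrt(3))^(1/3) + 6/(9*sqrt(255) + 83*sqrt(3))^(1/3))/36) + C4*exp(a*(2*18^(1/3)/(9*sqrt(255) + 83*sqrt(3))^(1/3) + 2*sqrt(3) + 12^(1/3)*(9*sqrt(255) + 83*sqrt(3))^(1/3))/18) - sqrt(3)*a^3/3 - sqrt(3)*a^2/2 + 5*sqrt(3)*a/3


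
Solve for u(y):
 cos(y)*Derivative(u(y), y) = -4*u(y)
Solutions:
 u(y) = C1*(sin(y)^2 - 2*sin(y) + 1)/(sin(y)^2 + 2*sin(y) + 1)


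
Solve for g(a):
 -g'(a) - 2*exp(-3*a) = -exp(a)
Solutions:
 g(a) = C1 + exp(a) + 2*exp(-3*a)/3


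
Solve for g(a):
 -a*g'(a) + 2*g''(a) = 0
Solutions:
 g(a) = C1 + C2*erfi(a/2)


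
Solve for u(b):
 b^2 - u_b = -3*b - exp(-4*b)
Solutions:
 u(b) = C1 + b^3/3 + 3*b^2/2 - exp(-4*b)/4


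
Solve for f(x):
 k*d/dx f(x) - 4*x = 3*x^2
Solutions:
 f(x) = C1 + x^3/k + 2*x^2/k


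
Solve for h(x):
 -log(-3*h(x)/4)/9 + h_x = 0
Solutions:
 -9*Integral(1/(log(-_y) - 2*log(2) + log(3)), (_y, h(x))) = C1 - x


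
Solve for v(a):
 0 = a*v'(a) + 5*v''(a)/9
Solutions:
 v(a) = C1 + C2*erf(3*sqrt(10)*a/10)


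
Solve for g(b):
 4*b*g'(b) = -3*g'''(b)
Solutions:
 g(b) = C1 + Integral(C2*airyai(-6^(2/3)*b/3) + C3*airybi(-6^(2/3)*b/3), b)
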